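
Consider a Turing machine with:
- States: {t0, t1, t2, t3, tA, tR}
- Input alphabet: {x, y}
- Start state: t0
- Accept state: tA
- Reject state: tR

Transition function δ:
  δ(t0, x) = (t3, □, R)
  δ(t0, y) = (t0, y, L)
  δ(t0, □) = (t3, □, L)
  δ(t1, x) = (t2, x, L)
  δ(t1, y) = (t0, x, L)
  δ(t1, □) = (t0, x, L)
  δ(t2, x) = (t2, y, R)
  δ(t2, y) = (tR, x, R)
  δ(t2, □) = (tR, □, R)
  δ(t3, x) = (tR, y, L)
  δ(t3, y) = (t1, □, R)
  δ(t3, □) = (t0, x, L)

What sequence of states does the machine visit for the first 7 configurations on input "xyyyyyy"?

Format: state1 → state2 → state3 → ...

Execution trace:
Initial: [t0]xyyyyyy
Step 1: δ(t0, x) = (t3, □, R) → □[t3]yyyyyy
Step 2: δ(t3, y) = (t1, □, R) → □□[t1]yyyyy
Step 3: δ(t1, y) = (t0, x, L) → □[t0]□xyyyy
Step 4: δ(t0, □) = (t3, □, L) → [t3]□□xyyyy
Step 5: δ(t3, □) = (t0, x, L) → [t0]□x□xyyyy
Step 6: δ(t0, □) = (t3, □, L) → [t3]□□x□xyyyy

State sequence: t0 → t3 → t1 → t0 → t3 → t0 → t3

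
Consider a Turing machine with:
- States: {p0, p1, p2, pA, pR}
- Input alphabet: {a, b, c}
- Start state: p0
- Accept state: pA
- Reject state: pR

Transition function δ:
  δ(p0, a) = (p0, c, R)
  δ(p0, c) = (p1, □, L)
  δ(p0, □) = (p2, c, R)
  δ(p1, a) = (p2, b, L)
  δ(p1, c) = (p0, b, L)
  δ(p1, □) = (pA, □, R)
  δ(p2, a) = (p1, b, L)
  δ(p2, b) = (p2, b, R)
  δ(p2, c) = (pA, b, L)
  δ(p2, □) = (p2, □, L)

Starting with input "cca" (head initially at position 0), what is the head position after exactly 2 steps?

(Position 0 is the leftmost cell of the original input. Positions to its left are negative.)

Execution trace (head position shown):
Step 0: [p0]cca  (head at position 0)
Step 1: move left → [p1]□□ca  (head at position -1)
Step 2: move right → □[pA]□ca  (head at position 0)

After 2 steps, the head is at position 0.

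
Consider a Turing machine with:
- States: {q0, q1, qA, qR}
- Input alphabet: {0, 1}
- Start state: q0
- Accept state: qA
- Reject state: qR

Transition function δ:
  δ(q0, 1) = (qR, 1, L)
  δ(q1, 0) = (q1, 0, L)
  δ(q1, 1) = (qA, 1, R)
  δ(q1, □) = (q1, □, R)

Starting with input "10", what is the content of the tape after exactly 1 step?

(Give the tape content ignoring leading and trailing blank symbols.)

Execution trace:
Initial: [q0]10
Step 1: δ(q0, 1) = (qR, 1, L) → [qR]□10

The machine reaches the reject state qR and halts.

After 1 step, the tape (ignoring leading/trailing blanks) is: 10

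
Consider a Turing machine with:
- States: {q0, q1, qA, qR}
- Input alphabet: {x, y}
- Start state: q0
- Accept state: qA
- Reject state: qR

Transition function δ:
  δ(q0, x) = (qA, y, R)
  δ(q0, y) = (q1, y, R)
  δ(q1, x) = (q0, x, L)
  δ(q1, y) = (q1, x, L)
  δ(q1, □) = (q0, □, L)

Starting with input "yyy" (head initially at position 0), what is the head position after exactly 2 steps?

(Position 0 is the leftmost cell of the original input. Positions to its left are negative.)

Execution trace (head position shown):
Step 0: [q0]yyy  (head at position 0)
Step 1: move right → y[q1]yy  (head at position 1)
Step 2: move left → [q1]yxy  (head at position 0)

After 2 steps, the head is at position 0.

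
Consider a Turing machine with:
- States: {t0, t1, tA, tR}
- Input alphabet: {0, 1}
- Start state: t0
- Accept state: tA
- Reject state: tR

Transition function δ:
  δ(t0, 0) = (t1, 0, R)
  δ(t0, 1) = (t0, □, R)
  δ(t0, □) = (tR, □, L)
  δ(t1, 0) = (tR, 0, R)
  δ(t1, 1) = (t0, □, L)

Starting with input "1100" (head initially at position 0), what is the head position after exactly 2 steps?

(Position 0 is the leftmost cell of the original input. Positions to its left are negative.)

Execution trace (head position shown):
Step 0: [t0]1100  (head at position 0)
Step 1: move right → □[t0]100  (head at position 1)
Step 2: move right → □□[t0]00  (head at position 2)

After 2 steps, the head is at position 2.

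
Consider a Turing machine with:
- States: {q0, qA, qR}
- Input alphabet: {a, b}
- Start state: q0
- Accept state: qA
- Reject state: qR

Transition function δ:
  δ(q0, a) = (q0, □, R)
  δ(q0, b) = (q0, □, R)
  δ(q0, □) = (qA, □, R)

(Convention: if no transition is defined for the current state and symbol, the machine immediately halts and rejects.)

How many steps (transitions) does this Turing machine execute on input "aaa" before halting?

Execution trace:
Initial: [q0]aaa
Step 1: δ(q0, a) = (q0, □, R) → □[q0]aa
Step 2: δ(q0, a) = (q0, □, R) → □□[q0]a
Step 3: δ(q0, a) = (q0, □, R) → □□□[q0]□
Step 4: δ(q0, □) = (qA, □, R) → □□□□[qA]□

The machine reaches the accept state qA and halts.

The machine executed 4 steps before halting.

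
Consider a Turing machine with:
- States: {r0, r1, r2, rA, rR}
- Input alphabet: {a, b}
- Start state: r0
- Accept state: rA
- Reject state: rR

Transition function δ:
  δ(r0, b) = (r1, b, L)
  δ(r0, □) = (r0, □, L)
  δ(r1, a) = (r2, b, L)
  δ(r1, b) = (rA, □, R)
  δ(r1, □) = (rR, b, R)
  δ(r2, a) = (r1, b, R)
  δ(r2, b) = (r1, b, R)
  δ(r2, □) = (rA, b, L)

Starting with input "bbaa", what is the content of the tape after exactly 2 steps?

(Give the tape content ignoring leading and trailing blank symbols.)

Execution trace:
Initial: [r0]bbaa
Step 1: δ(r0, b) = (r1, b, L) → [r1]□bbaa
Step 2: δ(r1, □) = (rR, b, R) → b[rR]bbaa

The machine reaches the reject state rR and halts.

After 2 steps, the tape (ignoring leading/trailing blanks) is: bbbaa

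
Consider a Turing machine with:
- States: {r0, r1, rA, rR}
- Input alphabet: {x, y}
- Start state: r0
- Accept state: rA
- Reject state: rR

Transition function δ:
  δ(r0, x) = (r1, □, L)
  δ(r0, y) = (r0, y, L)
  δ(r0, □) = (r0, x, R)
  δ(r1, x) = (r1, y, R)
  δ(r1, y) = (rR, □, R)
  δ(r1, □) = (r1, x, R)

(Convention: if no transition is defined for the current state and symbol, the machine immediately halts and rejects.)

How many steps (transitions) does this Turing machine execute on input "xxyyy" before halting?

Execution trace:
Initial: [r0]xxyyy
Step 1: δ(r0, x) = (r1, □, L) → [r1]□□xyyy
Step 2: δ(r1, □) = (r1, x, R) → x[r1]□xyyy
Step 3: δ(r1, □) = (r1, x, R) → xx[r1]xyyy
Step 4: δ(r1, x) = (r1, y, R) → xxy[r1]yyy
Step 5: δ(r1, y) = (rR, □, R) → xxy□[rR]yy

The machine reaches the reject state rR and halts.

The machine executed 5 steps before halting.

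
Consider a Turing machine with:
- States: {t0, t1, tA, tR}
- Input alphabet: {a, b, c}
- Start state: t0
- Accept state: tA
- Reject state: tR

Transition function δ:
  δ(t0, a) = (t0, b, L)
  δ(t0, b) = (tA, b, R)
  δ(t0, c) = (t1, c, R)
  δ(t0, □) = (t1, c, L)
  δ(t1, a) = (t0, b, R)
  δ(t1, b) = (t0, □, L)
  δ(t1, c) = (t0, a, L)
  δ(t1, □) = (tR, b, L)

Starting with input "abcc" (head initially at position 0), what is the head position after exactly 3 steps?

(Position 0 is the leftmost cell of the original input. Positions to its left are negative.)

Execution trace (head position shown):
Step 0: [t0]abcc  (head at position 0)
Step 1: move left → [t0]□bbcc  (head at position -1)
Step 2: move left → [t1]□cbbcc  (head at position -2)
Step 3: move left → [tR]□bcbbcc  (head at position -3)

After 3 steps, the head is at position -3.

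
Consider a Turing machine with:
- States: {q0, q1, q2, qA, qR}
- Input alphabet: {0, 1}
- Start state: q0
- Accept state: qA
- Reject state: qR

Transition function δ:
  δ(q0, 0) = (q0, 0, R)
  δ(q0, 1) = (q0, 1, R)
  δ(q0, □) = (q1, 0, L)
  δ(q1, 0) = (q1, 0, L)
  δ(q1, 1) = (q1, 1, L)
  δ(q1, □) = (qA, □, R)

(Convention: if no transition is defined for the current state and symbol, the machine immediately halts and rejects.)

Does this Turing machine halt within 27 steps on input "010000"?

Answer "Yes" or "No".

Execution trace:
Initial: [q0]010000
Step 1: δ(q0, 0) = (q0, 0, R) → 0[q0]10000
Step 2: δ(q0, 1) = (q0, 1, R) → 01[q0]0000
Step 3: δ(q0, 0) = (q0, 0, R) → 010[q0]000
Step 4: δ(q0, 0) = (q0, 0, R) → 0100[q0]00
Step 5: δ(q0, 0) = (q0, 0, R) → 01000[q0]0
Step 6: δ(q0, 0) = (q0, 0, R) → 010000[q0]□
Step 7: δ(q0, □) = (q1, 0, L) → 01000[q1]00
Step 8: δ(q1, 0) = (q1, 0, L) → 0100[q1]000
Step 9: δ(q1, 0) = (q1, 0, L) → 010[q1]0000
Step 10: δ(q1, 0) = (q1, 0, L) → 01[q1]00000
Step 11: δ(q1, 0) = (q1, 0, L) → 0[q1]100000
Step 12: δ(q1, 1) = (q1, 1, L) → [q1]0100000
Step 13: δ(q1, 0) = (q1, 0, L) → [q1]□0100000
Step 14: δ(q1, □) = (qA, □, R) → □[qA]0100000

The machine reaches the accept state qA and halts.
The machine halted after 14 steps (within the 27-step bound).

Answer: Yes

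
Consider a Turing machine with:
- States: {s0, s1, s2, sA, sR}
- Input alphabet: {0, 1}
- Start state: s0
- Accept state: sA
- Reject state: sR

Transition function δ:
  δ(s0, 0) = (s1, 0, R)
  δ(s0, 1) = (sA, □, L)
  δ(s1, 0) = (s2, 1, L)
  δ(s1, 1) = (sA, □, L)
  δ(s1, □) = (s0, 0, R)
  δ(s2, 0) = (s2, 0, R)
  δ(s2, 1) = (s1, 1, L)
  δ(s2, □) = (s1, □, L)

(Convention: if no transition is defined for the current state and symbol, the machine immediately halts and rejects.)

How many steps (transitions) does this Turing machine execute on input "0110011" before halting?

Execution trace:
Initial: [s0]0110011
Step 1: δ(s0, 0) = (s1, 0, R) → 0[s1]110011
Step 2: δ(s1, 1) = (sA, □, L) → [sA]0□10011

The machine reaches the accept state sA and halts.

The machine executed 2 steps before halting.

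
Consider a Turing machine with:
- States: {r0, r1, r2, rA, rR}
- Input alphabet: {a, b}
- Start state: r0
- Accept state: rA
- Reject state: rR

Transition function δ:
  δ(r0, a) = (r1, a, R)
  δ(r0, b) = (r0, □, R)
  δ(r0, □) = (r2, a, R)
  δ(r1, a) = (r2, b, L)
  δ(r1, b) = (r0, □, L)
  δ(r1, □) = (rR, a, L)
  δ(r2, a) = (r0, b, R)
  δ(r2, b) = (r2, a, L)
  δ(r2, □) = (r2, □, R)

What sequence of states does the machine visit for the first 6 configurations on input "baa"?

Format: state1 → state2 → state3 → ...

Execution trace:
Initial: [r0]baa
Step 1: δ(r0, b) = (r0, □, R) → □[r0]aa
Step 2: δ(r0, a) = (r1, a, R) → □a[r1]a
Step 3: δ(r1, a) = (r2, b, L) → □[r2]ab
Step 4: δ(r2, a) = (r0, b, R) → □b[r0]b
Step 5: δ(r0, b) = (r0, □, R) → □b□[r0]□

State sequence: r0 → r0 → r1 → r2 → r0 → r0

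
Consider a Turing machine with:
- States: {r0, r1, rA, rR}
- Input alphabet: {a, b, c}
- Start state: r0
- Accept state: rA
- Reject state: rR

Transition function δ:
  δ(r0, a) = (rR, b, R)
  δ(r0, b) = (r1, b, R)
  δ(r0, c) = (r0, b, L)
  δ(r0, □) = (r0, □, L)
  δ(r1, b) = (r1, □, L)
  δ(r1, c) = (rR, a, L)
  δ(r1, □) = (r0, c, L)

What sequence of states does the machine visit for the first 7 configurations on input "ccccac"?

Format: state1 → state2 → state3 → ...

Execution trace:
Initial: [r0]ccccac
Step 1: δ(r0, c) = (r0, b, L) → [r0]□bcccac
Step 2: δ(r0, □) = (r0, □, L) → [r0]□□bcccac
Step 3: δ(r0, □) = (r0, □, L) → [r0]□□□bcccac
Step 4: δ(r0, □) = (r0, □, L) → [r0]□□□□bcccac
Step 5: δ(r0, □) = (r0, □, L) → [r0]□□□□□bcccac
Step 6: δ(r0, □) = (r0, □, L) → [r0]□□□□□□bcccac

State sequence: r0 → r0 → r0 → r0 → r0 → r0 → r0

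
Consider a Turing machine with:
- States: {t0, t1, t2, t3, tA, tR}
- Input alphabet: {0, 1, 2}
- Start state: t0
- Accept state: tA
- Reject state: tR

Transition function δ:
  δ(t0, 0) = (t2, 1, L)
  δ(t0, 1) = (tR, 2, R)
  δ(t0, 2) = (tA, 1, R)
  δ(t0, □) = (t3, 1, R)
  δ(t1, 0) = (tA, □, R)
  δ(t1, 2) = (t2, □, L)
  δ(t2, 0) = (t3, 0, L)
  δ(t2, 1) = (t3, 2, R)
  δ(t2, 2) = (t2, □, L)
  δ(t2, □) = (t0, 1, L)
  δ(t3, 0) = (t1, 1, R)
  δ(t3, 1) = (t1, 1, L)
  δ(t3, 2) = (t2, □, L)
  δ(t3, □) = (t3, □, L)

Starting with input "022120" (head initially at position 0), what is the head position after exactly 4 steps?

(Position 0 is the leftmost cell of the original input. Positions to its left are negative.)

Execution trace (head position shown):
Step 0: [t0]022120  (head at position 0)
Step 1: move left → [t2]□122120  (head at position -1)
Step 2: move left → [t0]□1122120  (head at position -2)
Step 3: move right → 1[t3]1122120  (head at position -1)
Step 4: move left → [t1]11122120  (head at position -2)

After 4 steps, the head is at position -2.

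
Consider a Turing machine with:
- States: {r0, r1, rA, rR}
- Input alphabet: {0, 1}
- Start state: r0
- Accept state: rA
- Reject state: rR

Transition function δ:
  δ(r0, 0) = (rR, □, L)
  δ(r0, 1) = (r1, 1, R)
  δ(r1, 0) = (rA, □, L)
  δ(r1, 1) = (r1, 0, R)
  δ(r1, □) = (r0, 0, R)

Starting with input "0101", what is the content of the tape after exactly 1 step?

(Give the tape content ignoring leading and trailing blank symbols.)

Execution trace:
Initial: [r0]0101
Step 1: δ(r0, 0) = (rR, □, L) → [rR]□□101

The machine reaches the reject state rR and halts.

After 1 step, the tape (ignoring leading/trailing blanks) is: 101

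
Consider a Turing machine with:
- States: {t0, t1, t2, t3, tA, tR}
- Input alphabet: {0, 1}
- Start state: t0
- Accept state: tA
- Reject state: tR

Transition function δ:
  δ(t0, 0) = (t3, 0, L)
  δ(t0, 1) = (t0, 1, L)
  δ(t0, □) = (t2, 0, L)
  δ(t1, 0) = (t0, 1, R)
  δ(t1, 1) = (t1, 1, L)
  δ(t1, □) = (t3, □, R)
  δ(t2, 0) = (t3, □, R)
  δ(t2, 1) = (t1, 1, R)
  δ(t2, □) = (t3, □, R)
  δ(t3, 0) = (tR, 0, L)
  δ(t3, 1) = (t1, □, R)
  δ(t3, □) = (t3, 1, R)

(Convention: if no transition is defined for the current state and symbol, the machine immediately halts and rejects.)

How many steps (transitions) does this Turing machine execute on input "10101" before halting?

Execution trace:
Initial: [t0]10101
Step 1: δ(t0, 1) = (t0, 1, L) → [t0]□10101
Step 2: δ(t0, □) = (t2, 0, L) → [t2]□010101
Step 3: δ(t2, □) = (t3, □, R) → □[t3]010101
Step 4: δ(t3, 0) = (tR, 0, L) → [tR]□010101

The machine reaches the reject state tR and halts.

The machine executed 4 steps before halting.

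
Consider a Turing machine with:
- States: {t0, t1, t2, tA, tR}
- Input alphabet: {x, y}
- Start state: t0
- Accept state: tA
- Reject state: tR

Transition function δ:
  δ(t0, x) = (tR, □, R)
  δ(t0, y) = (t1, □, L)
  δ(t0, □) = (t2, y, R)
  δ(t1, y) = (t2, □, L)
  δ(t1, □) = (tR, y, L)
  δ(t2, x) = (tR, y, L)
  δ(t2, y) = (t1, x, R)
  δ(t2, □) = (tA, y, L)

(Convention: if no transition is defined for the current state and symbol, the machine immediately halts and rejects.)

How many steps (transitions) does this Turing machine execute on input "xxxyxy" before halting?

Execution trace:
Initial: [t0]xxxyxy
Step 1: δ(t0, x) = (tR, □, R) → □[tR]xxyxy

The machine reaches the reject state tR and halts.

The machine executed 1 step before halting.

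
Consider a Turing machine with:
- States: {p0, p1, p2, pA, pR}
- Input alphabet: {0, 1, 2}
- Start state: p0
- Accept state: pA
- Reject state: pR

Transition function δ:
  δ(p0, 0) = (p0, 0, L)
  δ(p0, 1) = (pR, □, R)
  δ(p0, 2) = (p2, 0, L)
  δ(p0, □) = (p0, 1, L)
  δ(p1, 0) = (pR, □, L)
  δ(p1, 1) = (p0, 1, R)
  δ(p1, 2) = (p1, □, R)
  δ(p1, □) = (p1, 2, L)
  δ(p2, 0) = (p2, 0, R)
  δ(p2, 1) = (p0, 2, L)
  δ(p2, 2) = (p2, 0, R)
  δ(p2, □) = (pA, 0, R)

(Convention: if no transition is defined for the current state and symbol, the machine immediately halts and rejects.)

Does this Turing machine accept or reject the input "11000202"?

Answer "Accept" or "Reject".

Execution trace:
Initial: [p0]11000202
Step 1: δ(p0, 1) = (pR, □, R) → □[pR]1000202

The machine reaches the reject state pR and halts.

Answer: Reject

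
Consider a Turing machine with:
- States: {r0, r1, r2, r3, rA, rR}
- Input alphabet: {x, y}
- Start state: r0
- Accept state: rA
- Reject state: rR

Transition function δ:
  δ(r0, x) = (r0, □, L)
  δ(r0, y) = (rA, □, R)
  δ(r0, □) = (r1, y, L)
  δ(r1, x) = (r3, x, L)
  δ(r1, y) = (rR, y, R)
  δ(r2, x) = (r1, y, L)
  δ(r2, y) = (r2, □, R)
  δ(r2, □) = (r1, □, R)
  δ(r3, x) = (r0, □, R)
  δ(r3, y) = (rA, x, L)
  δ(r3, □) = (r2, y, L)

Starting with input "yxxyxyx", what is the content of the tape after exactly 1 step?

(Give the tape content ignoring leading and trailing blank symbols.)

Execution trace:
Initial: [r0]yxxyxyx
Step 1: δ(r0, y) = (rA, □, R) → □[rA]xxyxyx

The machine reaches the accept state rA and halts.

After 1 step, the tape (ignoring leading/trailing blanks) is: xxyxyx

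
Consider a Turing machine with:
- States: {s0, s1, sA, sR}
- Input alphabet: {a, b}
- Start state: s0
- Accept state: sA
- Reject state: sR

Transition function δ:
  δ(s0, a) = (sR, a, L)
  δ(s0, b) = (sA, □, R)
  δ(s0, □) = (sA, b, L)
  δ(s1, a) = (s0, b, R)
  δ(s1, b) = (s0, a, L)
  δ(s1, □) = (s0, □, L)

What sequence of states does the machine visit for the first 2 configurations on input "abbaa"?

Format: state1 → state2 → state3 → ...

Execution trace:
Initial: [s0]abbaa
Step 1: δ(s0, a) = (sR, a, L) → [sR]□abbaa

The machine reaches the reject state sR and halts.

State sequence: s0 → sR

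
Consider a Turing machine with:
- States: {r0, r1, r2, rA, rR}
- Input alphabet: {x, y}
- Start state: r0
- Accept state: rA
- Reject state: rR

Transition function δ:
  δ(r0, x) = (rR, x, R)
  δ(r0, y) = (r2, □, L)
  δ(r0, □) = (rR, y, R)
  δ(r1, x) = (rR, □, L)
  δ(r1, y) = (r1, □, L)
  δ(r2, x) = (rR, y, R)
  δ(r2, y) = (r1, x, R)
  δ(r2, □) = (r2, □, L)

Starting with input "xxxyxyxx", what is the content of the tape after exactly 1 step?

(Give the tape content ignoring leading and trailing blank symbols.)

Execution trace:
Initial: [r0]xxxyxyxx
Step 1: δ(r0, x) = (rR, x, R) → x[rR]xxyxyxx

The machine reaches the reject state rR and halts.

After 1 step, the tape (ignoring leading/trailing blanks) is: xxxyxyxx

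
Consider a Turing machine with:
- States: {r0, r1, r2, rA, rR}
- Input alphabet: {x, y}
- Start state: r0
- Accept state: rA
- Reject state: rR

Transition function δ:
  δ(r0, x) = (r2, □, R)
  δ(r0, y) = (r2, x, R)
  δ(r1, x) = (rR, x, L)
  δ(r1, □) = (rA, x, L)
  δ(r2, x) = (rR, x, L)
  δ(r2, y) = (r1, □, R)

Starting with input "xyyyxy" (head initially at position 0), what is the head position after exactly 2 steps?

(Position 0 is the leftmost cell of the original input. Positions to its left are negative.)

Execution trace (head position shown):
Step 0: [r0]xyyyxy  (head at position 0)
Step 1: move right → □[r2]yyyxy  (head at position 1)
Step 2: move right → □□[r1]yyxy  (head at position 2)

After 2 steps, the head is at position 2.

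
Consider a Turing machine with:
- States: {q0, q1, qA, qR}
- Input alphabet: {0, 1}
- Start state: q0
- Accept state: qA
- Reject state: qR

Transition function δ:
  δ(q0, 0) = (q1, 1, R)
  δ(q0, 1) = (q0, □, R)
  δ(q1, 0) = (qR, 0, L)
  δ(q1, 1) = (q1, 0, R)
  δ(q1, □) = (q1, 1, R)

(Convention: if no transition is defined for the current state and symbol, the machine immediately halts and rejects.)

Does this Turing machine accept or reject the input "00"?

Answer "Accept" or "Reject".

Execution trace:
Initial: [q0]00
Step 1: δ(q0, 0) = (q1, 1, R) → 1[q1]0
Step 2: δ(q1, 0) = (qR, 0, L) → [qR]10

The machine reaches the reject state qR and halts.

Answer: Reject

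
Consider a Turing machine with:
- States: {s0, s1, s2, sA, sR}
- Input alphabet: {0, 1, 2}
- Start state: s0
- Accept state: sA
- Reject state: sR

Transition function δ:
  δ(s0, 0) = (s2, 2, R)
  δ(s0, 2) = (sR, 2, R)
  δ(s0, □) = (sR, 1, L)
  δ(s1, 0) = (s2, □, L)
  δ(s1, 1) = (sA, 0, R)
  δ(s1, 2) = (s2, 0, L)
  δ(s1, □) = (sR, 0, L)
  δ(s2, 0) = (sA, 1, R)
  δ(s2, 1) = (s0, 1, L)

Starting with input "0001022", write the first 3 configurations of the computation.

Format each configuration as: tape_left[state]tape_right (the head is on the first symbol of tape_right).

Transitions applied:
Step 1: δ(s0, 0) = (s2, 2, R)
Step 2: δ(s2, 0) = (sA, 1, R)

The first 3 configurations are:
[s0]0001022 ⊢ 2[s2]001022 ⊢ 21[sA]01022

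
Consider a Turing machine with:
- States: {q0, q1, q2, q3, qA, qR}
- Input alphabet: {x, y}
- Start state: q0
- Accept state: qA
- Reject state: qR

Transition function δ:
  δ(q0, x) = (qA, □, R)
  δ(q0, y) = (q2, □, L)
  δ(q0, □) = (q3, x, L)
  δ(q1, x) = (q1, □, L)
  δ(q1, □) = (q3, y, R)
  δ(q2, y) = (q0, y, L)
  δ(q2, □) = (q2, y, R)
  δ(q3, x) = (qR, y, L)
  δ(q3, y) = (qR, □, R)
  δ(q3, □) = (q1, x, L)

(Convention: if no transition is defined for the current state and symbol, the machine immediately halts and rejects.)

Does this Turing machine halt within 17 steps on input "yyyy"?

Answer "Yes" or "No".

Execution trace:
Initial: [q0]yyyy
Step 1: δ(q0, y) = (q2, □, L) → [q2]□□yyy
Step 2: δ(q2, □) = (q2, y, R) → y[q2]□yyy
Step 3: δ(q2, □) = (q2, y, R) → yy[q2]yyy
Step 4: δ(q2, y) = (q0, y, L) → y[q0]yyyy
Step 5: δ(q0, y) = (q2, □, L) → [q2]y□yyy
Step 6: δ(q2, y) = (q0, y, L) → [q0]□y□yyy
Step 7: δ(q0, □) = (q3, x, L) → [q3]□xy□yyy
Step 8: δ(q3, □) = (q1, x, L) → [q1]□xxy□yyy
Step 9: δ(q1, □) = (q3, y, R) → y[q3]xxy□yyy
Step 10: δ(q3, x) = (qR, y, L) → [qR]yyxy□yyy

The machine reaches the reject state qR and halts.
The machine halted after 10 steps (within the 17-step bound).

Answer: Yes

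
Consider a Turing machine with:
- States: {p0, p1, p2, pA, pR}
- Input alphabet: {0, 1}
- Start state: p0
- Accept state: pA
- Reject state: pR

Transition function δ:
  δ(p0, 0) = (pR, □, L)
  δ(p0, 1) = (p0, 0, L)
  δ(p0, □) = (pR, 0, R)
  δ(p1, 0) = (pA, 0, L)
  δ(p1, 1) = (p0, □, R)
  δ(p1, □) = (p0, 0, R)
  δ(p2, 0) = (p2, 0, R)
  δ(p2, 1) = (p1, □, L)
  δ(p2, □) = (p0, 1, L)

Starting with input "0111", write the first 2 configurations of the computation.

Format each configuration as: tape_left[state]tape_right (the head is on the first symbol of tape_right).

Transitions applied:
Step 1: δ(p0, 0) = (pR, □, L)

The first 2 configurations are:
[p0]0111 ⊢ [pR]□□111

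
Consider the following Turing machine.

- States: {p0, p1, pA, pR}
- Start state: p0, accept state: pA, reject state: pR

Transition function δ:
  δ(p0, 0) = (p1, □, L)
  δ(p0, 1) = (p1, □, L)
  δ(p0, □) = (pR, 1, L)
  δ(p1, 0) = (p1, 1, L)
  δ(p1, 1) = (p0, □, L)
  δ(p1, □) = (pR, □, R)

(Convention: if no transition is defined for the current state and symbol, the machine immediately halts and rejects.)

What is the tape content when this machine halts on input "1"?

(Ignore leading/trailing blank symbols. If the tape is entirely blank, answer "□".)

Execution trace:
Initial: [p0]1
Step 1: δ(p0, 1) = (p1, □, L) → [p1]□□
Step 2: δ(p1, □) = (pR, □, R) → □[pR]□

The machine reaches the reject state pR and halts.

Final tape (ignoring leading/trailing blanks): □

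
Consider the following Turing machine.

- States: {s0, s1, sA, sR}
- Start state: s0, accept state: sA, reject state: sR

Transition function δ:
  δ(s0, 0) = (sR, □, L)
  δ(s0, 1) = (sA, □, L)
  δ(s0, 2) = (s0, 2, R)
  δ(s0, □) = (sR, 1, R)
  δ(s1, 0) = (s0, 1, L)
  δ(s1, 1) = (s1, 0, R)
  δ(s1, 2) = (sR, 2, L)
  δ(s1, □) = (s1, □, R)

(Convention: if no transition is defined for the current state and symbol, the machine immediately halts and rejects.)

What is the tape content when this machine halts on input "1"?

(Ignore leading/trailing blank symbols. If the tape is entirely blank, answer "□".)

Execution trace:
Initial: [s0]1
Step 1: δ(s0, 1) = (sA, □, L) → [sA]□□

The machine reaches the accept state sA and halts.

Final tape (ignoring leading/trailing blanks): □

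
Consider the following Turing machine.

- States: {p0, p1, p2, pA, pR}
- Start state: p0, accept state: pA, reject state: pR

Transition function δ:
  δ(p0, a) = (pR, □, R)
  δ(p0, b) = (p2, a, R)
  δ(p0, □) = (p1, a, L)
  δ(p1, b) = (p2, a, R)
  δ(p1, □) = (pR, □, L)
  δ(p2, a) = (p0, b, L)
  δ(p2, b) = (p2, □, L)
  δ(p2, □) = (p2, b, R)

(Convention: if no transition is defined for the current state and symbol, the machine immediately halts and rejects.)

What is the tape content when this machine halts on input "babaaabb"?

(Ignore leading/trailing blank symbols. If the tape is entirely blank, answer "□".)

Execution trace:
Initial: [p0]babaaabb
Step 1: δ(p0, b) = (p2, a, R) → a[p2]abaaabb
Step 2: δ(p2, a) = (p0, b, L) → [p0]abbaaabb
Step 3: δ(p0, a) = (pR, □, R) → □[pR]bbaaabb

The machine reaches the reject state pR and halts.

Final tape (ignoring leading/trailing blanks): bbaaabb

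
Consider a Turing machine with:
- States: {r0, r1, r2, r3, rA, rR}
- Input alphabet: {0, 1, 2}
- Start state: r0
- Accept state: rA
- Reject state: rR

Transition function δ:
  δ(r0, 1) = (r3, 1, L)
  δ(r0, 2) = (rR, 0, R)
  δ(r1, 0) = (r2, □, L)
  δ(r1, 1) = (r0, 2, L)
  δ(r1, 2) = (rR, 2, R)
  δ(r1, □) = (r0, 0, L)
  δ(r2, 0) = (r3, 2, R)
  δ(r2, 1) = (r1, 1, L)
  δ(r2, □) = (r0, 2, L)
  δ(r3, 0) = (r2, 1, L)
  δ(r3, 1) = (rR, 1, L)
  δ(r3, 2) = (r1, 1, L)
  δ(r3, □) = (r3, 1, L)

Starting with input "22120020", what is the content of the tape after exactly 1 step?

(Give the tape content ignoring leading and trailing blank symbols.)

Execution trace:
Initial: [r0]22120020
Step 1: δ(r0, 2) = (rR, 0, R) → 0[rR]2120020

The machine reaches the reject state rR and halts.

After 1 step, the tape (ignoring leading/trailing blanks) is: 02120020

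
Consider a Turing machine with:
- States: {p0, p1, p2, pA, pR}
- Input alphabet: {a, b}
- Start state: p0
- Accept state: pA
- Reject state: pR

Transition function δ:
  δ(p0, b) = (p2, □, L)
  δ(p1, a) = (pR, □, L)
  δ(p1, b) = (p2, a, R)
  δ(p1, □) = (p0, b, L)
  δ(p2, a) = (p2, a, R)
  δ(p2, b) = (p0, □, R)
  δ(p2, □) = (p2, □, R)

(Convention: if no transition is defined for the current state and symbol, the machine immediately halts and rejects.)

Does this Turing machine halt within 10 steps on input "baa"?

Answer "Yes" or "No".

Execution trace:
Initial: [p0]baa
Step 1: δ(p0, b) = (p2, □, L) → [p2]□□aa
Step 2: δ(p2, □) = (p2, □, R) → □[p2]□aa
Step 3: δ(p2, □) = (p2, □, R) → □□[p2]aa
Step 4: δ(p2, a) = (p2, a, R) → □□a[p2]a
Step 5: δ(p2, a) = (p2, a, R) → □□aa[p2]□
Step 6: δ(p2, □) = (p2, □, R) → □□aa□[p2]□
Step 7: δ(p2, □) = (p2, □, R) → □□aa□□[p2]□
Step 8: δ(p2, □) = (p2, □, R) → □□aa□□□[p2]□
Step 9: δ(p2, □) = (p2, □, R) → □□aa□□□□[p2]□
Step 10: δ(p2, □) = (p2, □, R) → □□aa□□□□□[p2]□

The machine has not reached a halting state after 10 steps.
The machine did not halt within the 10-step bound.

Answer: No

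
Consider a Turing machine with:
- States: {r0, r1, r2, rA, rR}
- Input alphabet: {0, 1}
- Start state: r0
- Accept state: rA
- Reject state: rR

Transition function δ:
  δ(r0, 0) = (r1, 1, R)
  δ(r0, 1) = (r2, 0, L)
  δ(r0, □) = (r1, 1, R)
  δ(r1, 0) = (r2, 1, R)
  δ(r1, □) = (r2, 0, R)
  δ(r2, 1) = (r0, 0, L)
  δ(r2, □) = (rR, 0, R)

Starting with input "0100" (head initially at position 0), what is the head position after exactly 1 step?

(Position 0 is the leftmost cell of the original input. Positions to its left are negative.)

Execution trace (head position shown):
Step 0: [r0]0100  (head at position 0)
Step 1: move right → 1[r1]100  (head at position 1)

After 1 step, the head is at position 1.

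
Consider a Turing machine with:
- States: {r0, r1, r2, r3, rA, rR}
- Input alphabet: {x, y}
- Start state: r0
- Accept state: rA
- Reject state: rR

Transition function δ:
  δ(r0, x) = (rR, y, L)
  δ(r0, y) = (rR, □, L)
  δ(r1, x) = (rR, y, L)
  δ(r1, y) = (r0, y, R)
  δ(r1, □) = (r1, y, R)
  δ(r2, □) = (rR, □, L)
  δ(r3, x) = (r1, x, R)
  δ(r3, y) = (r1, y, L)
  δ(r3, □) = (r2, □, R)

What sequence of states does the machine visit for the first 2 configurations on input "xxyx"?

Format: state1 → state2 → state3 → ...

Execution trace:
Initial: [r0]xxyx
Step 1: δ(r0, x) = (rR, y, L) → [rR]□yxyx

The machine reaches the reject state rR and halts.

State sequence: r0 → rR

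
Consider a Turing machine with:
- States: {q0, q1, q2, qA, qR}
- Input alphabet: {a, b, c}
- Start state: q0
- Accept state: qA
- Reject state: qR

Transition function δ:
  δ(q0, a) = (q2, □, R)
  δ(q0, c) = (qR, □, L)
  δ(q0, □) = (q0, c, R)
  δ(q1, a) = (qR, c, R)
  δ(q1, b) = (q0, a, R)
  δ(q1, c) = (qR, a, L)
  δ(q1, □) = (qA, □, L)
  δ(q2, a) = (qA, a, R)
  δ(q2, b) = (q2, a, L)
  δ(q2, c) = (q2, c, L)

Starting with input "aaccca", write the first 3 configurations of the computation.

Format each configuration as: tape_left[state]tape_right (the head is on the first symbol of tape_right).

Transitions applied:
Step 1: δ(q0, a) = (q2, □, R)
Step 2: δ(q2, a) = (qA, a, R)

The first 3 configurations are:
[q0]aaccca ⊢ □[q2]accca ⊢ □a[qA]ccca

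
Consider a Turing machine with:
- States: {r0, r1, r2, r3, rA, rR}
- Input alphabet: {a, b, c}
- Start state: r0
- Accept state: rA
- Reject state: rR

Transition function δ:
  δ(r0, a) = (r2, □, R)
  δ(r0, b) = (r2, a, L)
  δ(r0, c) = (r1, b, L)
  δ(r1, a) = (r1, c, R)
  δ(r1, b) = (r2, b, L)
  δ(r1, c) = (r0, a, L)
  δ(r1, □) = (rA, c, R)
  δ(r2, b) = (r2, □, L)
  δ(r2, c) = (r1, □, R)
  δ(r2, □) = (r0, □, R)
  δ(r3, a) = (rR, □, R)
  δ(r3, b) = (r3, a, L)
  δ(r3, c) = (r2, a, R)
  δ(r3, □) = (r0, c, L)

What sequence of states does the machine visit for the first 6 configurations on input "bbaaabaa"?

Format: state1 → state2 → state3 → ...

Execution trace:
Initial: [r0]bbaaabaa
Step 1: δ(r0, b) = (r2, a, L) → [r2]□abaaabaa
Step 2: δ(r2, □) = (r0, □, R) → □[r0]abaaabaa
Step 3: δ(r0, a) = (r2, □, R) → □□[r2]baaabaa
Step 4: δ(r2, b) = (r2, □, L) → □[r2]□□aaabaa
Step 5: δ(r2, □) = (r0, □, R) → □□[r0]□aaabaa

No transition is defined for δ(r0, □). By convention the machine halts and rejects.

State sequence: r0 → r2 → r0 → r2 → r2 → r0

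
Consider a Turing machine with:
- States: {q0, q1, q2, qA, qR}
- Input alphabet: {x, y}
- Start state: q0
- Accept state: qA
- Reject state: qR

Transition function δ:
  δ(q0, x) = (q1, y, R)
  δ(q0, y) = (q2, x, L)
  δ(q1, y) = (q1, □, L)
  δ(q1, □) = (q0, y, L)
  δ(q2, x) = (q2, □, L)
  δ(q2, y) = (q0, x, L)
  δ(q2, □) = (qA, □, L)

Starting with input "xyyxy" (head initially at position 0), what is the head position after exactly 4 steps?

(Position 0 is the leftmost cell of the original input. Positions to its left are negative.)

Execution trace (head position shown):
Step 0: [q0]xyyxy  (head at position 0)
Step 1: move right → y[q1]yyxy  (head at position 1)
Step 2: move left → [q1]y□yxy  (head at position 0)
Step 3: move left → [q1]□□□yxy  (head at position -1)
Step 4: move left → [q0]□y□□yxy  (head at position -2)

After 4 steps, the head is at position -2.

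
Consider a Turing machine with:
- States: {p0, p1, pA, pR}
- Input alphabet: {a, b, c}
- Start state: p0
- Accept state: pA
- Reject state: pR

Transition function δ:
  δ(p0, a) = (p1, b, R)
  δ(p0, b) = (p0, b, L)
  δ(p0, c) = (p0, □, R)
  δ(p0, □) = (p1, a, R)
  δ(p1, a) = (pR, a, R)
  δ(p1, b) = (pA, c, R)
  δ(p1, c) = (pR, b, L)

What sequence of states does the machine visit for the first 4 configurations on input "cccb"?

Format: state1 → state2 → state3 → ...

Execution trace:
Initial: [p0]cccb
Step 1: δ(p0, c) = (p0, □, R) → □[p0]ccb
Step 2: δ(p0, c) = (p0, □, R) → □□[p0]cb
Step 3: δ(p0, c) = (p0, □, R) → □□□[p0]b

State sequence: p0 → p0 → p0 → p0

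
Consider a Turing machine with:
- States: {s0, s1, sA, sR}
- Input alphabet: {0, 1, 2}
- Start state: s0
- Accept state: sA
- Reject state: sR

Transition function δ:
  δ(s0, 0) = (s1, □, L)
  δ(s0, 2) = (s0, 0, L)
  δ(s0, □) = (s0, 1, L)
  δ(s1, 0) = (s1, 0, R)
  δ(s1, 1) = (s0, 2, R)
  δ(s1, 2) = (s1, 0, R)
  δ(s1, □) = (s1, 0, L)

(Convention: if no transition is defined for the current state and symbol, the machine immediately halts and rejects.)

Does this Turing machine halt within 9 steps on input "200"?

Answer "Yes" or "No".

Execution trace:
Initial: [s0]200
Step 1: δ(s0, 2) = (s0, 0, L) → [s0]□000
Step 2: δ(s0, □) = (s0, 1, L) → [s0]□1000
Step 3: δ(s0, □) = (s0, 1, L) → [s0]□11000
Step 4: δ(s0, □) = (s0, 1, L) → [s0]□111000
Step 5: δ(s0, □) = (s0, 1, L) → [s0]□1111000
Step 6: δ(s0, □) = (s0, 1, L) → [s0]□11111000
Step 7: δ(s0, □) = (s0, 1, L) → [s0]□111111000
Step 8: δ(s0, □) = (s0, 1, L) → [s0]□1111111000
Step 9: δ(s0, □) = (s0, 1, L) → [s0]□11111111000

The machine has not reached a halting state after 9 steps.
The machine did not halt within the 9-step bound.

Answer: No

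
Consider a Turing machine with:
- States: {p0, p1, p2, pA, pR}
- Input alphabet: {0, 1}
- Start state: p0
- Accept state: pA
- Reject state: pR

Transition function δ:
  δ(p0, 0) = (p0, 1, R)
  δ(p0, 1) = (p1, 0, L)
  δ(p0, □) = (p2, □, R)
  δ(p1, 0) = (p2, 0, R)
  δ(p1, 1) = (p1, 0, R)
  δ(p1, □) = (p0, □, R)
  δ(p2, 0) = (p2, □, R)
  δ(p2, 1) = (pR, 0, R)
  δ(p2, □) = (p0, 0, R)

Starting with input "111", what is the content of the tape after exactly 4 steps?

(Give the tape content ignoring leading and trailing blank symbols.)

Execution trace:
Initial: [p0]111
Step 1: δ(p0, 1) = (p1, 0, L) → [p1]□011
Step 2: δ(p1, □) = (p0, □, R) → □[p0]011
Step 3: δ(p0, 0) = (p0, 1, R) → □1[p0]11
Step 4: δ(p0, 1) = (p1, 0, L) → □[p1]101

After 4 steps, the tape (ignoring leading/trailing blanks) is: 101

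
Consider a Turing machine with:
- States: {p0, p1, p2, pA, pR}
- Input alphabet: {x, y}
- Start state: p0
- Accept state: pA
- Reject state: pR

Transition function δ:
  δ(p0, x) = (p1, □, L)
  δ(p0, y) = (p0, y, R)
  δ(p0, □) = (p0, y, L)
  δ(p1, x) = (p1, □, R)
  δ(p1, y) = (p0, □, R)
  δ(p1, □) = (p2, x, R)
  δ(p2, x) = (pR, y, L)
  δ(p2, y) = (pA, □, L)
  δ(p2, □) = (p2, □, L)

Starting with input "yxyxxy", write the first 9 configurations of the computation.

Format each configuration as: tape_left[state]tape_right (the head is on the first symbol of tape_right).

Transitions applied:
Step 1: δ(p0, y) = (p0, y, R)
Step 2: δ(p0, x) = (p1, □, L)
Step 3: δ(p1, y) = (p0, □, R)
Step 4: δ(p0, □) = (p0, y, L)
Step 5: δ(p0, □) = (p0, y, L)
Step 6: δ(p0, □) = (p0, y, L)
Step 7: δ(p0, □) = (p0, y, L)
Step 8: δ(p0, □) = (p0, y, L)

The first 9 configurations are:
[p0]yxyxxy ⊢ y[p0]xyxxy ⊢ [p1]y□yxxy ⊢ □[p0]□yxxy ⊢ [p0]□yyxxy ⊢ [p0]□yyyxxy ⊢ [p0]□yyyyxxy ⊢ [p0]□yyyyyxxy ⊢ [p0]□yyyyyyxxy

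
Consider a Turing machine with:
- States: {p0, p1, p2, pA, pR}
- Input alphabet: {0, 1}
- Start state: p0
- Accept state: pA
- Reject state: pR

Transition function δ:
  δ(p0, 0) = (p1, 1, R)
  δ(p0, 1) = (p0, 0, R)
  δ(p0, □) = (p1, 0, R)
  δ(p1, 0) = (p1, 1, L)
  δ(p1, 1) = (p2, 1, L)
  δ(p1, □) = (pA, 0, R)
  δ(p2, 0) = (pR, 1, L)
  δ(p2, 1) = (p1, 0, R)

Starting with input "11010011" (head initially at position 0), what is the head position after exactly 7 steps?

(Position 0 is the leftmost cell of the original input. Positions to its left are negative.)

Execution trace (head position shown):
Step 0: [p0]11010011  (head at position 0)
Step 1: move right → 0[p0]1010011  (head at position 1)
Step 2: move right → 00[p0]010011  (head at position 2)
Step 3: move right → 001[p1]10011  (head at position 3)
Step 4: move left → 00[p2]110011  (head at position 2)
Step 5: move right → 000[p1]10011  (head at position 3)
Step 6: move left → 00[p2]010011  (head at position 2)
Step 7: move left → 0[pR]0110011  (head at position 1)

After 7 steps, the head is at position 1.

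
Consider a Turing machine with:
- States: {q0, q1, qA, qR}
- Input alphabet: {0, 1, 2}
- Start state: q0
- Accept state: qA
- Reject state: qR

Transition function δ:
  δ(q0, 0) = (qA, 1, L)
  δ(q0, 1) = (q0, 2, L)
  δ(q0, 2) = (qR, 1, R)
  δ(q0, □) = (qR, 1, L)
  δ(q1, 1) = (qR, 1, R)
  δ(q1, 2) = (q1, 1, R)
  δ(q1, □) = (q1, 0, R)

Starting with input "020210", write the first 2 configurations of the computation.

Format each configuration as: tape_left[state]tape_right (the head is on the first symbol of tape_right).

Transitions applied:
Step 1: δ(q0, 0) = (qA, 1, L)

The first 2 configurations are:
[q0]020210 ⊢ [qA]□120210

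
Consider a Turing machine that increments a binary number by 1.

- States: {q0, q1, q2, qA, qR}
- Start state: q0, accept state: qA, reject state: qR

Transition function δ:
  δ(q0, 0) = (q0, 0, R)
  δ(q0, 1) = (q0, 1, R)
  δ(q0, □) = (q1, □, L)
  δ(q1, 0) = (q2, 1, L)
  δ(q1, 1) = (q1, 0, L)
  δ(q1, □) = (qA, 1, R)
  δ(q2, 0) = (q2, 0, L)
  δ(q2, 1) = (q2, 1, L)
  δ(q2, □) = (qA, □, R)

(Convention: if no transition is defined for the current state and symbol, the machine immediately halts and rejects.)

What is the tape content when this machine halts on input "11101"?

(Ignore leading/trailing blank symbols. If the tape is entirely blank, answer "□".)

Execution trace:
Initial: [q0]11101
Step 1: δ(q0, 1) = (q0, 1, R) → 1[q0]1101
Step 2: δ(q0, 1) = (q0, 1, R) → 11[q0]101
Step 3: δ(q0, 1) = (q0, 1, R) → 111[q0]01
Step 4: δ(q0, 0) = (q0, 0, R) → 1110[q0]1
Step 5: δ(q0, 1) = (q0, 1, R) → 11101[q0]□
Step 6: δ(q0, □) = (q1, □, L) → 1110[q1]1□
Step 7: δ(q1, 1) = (q1, 0, L) → 111[q1]00□
Step 8: δ(q1, 0) = (q2, 1, L) → 11[q2]110□
Step 9: δ(q2, 1) = (q2, 1, L) → 1[q2]1110□
Step 10: δ(q2, 1) = (q2, 1, L) → [q2]11110□
Step 11: δ(q2, 1) = (q2, 1, L) → [q2]□11110□
Step 12: δ(q2, □) = (qA, □, R) → □[qA]11110□

The machine reaches the accept state qA and halts.

Final tape (ignoring leading/trailing blanks): 11110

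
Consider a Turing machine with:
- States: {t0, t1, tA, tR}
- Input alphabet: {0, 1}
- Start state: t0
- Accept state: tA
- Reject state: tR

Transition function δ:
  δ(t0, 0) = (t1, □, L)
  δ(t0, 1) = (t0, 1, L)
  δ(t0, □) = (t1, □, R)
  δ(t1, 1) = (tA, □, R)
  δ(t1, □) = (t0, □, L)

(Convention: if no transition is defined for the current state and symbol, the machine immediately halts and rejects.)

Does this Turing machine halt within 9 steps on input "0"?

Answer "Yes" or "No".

Execution trace:
Initial: [t0]0
Step 1: δ(t0, 0) = (t1, □, L) → [t1]□□
Step 2: δ(t1, □) = (t0, □, L) → [t0]□□□
Step 3: δ(t0, □) = (t1, □, R) → □[t1]□□
Step 4: δ(t1, □) = (t0, □, L) → [t0]□□□
Step 5: δ(t0, □) = (t1, □, R) → □[t1]□□
Step 6: δ(t1, □) = (t0, □, L) → [t0]□□□
Step 7: δ(t0, □) = (t1, □, R) → □[t1]□□
Step 8: δ(t1, □) = (t0, □, L) → [t0]□□□
Step 9: δ(t0, □) = (t1, □, R) → □[t1]□□

The machine has not reached a halting state after 9 steps.
The machine did not halt within the 9-step bound.

Answer: No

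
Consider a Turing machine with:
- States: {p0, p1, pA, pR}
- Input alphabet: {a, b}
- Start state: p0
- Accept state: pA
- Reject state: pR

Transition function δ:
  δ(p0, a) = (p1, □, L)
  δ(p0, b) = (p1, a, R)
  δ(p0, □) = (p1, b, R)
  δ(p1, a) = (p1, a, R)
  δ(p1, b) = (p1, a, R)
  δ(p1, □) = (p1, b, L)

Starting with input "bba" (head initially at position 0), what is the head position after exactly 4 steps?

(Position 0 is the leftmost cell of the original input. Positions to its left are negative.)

Execution trace (head position shown):
Step 0: [p0]bba  (head at position 0)
Step 1: move right → a[p1]ba  (head at position 1)
Step 2: move right → aa[p1]a  (head at position 2)
Step 3: move right → aaa[p1]□  (head at position 3)
Step 4: move left → aa[p1]ab  (head at position 2)

After 4 steps, the head is at position 2.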